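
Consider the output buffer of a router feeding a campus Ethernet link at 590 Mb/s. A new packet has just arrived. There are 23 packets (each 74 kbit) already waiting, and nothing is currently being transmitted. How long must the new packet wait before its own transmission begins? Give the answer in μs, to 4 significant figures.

2885 μs

Each queued packet: L/R = 74000/590000000 = 125.424 μs.
23 queued → 2884.75 μs.
Queuing delay = 2885 μs.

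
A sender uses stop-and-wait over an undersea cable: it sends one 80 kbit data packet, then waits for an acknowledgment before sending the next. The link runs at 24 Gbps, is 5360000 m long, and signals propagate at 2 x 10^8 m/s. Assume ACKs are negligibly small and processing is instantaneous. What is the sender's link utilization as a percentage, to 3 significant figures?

0.00622 %

t_tx = L/R = 80000/24000000000 = 3.33333e-06 s.
t_prop = 5360000/200000000 = 0.0268 s; RTT = 0.0536 s.
Cycle = t_tx + RTT = 0.0536033 s.
Utilization = t_tx / cycle = 3.33333e-06/0.0536033 = 0.00622 %.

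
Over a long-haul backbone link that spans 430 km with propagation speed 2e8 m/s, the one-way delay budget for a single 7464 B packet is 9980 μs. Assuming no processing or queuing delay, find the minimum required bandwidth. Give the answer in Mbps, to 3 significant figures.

7.63 Mbps

L = 59712 bits.
Propagation delay = 430000 / 200000000 = 2150 μs.
Transmission budget = 9980 − 2150 = 7830 μs.
R ≥ L / t_tx = 59712 bits / 0.00783 s = 7.63 Mbps.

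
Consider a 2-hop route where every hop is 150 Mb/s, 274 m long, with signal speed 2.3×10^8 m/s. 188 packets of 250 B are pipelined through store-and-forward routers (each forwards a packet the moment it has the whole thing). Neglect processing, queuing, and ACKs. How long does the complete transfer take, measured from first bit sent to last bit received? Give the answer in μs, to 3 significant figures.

2520 μs

Per-hop transmission t_tx = L/R = 2000/150000000 = 13.3333 μs.
Per-hop propagation t_prop = 274/2.3e+08 = 1.1913 μs.
Pipeline fill: first packet needs 2·t_tx to clear all hops; remaining 187 packets each add one t_tx.
Total = (2+188-1)·t_tx + 2·t_prop = 189·13.3333 + 2·1.1913 = 2520 μs.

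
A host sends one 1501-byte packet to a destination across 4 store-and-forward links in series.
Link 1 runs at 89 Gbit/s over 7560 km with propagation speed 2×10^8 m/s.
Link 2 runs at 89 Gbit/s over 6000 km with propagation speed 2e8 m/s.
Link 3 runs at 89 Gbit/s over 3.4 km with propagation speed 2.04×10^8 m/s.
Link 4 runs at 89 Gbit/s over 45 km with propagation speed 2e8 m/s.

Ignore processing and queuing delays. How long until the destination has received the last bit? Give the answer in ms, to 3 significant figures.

68.0 ms

L = 1501 × 8 = 12008 bits.
Transmission delay per hop = L/R = 12008/89000000000 = 0.000134921 ms; 4 hops → 0.000539685 ms.
Propagation delays (d/s per hop): 37.8, 30, 0.0166667, 0.225 ms; sum = 68.0417 ms.
End-to-end = 68.0 ms.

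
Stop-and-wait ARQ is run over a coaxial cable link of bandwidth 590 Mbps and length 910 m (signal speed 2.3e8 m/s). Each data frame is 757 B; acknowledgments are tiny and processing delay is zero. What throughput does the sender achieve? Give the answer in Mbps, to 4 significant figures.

333.2 Mbps

t_tx = L/R = 6056/590000000 = 1.02644e-05 s.
t_prop = 910/2.3e+08 = 3.95652e-06 s; RTT = 7.91304e-06 s.
Cycle = t_tx + RTT = 1.81775e-05 s.
Throughput = L / cycle = 6056 / 1.81775e-05 = 333.2 Mbps.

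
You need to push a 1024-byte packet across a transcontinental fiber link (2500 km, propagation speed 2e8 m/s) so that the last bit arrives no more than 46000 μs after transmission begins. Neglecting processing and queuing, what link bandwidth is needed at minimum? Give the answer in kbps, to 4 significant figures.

244.5 kbps

L = 8192 bits.
Propagation delay = 2500000 / 200000000 = 12500 μs.
Transmission budget = 46000 − 12500 = 33500 μs.
R ≥ L / t_tx = 8192 bits / 0.0335 s = 244.5 kbps.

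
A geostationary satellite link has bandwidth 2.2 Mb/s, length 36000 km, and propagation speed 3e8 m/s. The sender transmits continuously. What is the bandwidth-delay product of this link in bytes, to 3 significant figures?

33000 bytes

Propagation delay = 36000000 / 300000000 = 0.12 s.
BDP = R × t_prop = 2200000 × 0.12 = 264000 bits.
In bytes: 264000/8 = 33000 bytes.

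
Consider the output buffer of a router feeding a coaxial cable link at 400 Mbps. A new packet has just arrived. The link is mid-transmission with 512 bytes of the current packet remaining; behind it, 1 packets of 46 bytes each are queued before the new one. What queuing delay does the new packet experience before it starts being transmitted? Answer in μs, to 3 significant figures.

Each queued packet: L/R = 368/400000000 = 0.92 μs.
1 queued → 0.92 μs.
Plus remaining 4096 bits of current packet: 10.24 μs.
Queuing delay = 11.2 μs.

11.2 μs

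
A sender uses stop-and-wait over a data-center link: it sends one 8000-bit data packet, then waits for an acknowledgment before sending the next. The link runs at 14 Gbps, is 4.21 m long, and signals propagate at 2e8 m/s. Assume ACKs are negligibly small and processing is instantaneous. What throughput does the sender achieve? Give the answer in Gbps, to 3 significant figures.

13.0 Gbps

t_tx = L/R = 8000/14000000000 = 5.71429e-07 s.
t_prop = 4.21/200000000 = 2.105e-08 s; RTT = 4.21e-08 s.
Cycle = t_tx + RTT = 6.13529e-07 s.
Throughput = L / cycle = 8000 / 6.13529e-07 = 13.0 Gbps.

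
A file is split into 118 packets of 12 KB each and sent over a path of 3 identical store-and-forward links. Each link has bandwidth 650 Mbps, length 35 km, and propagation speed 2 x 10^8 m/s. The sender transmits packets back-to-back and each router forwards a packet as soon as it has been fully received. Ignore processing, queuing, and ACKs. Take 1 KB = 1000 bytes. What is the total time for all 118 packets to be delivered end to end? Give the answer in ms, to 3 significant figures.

Per-hop transmission t_tx = L/R = 96000/650000000 = 0.147692 ms.
Per-hop propagation t_prop = 35000/200000000 = 0.175 ms.
Pipeline fill: first packet needs 3·t_tx to clear all hops; remaining 117 packets each add one t_tx.
Total = (3+118-1)·t_tx + 3·t_prop = 120·0.147692 + 3·0.175 = 18.2 ms.

18.2 ms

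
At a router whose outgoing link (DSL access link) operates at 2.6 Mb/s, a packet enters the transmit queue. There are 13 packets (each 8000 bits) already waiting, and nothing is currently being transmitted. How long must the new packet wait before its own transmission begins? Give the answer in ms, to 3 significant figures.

40.0 ms

Each queued packet: L/R = 8000/2600000 = 3.07692 ms.
13 queued → 40 ms.
Queuing delay = 40.0 ms.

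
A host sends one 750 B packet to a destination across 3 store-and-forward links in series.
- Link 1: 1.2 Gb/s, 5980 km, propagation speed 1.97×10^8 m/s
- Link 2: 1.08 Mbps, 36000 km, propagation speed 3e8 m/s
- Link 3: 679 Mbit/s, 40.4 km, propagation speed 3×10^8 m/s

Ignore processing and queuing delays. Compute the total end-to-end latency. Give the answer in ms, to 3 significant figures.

L = 750 × 8 = 6000 bits.
Transmission delays (L/R per hop): 0.005, 5.55556, 0.00883652 ms; sum = 5.56939 ms.
Propagation delays (d/s per hop): 30.3553, 120, 0.134667 ms; sum = 150.49 ms.
End-to-end = 156 ms.

156 ms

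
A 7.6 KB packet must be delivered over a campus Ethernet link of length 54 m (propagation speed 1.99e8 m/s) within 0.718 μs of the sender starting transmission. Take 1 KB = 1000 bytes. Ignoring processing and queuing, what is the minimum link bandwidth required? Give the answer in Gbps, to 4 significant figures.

136.1 Gbps

L = 60800 bits.
Propagation delay = 54 / 199000000 = 0.271357 μs.
Transmission budget = 0.718 − 0.271357 = 0.446643 μs.
R ≥ L / t_tx = 60800 bits / 4.46643e-07 s = 136.1 Gbps.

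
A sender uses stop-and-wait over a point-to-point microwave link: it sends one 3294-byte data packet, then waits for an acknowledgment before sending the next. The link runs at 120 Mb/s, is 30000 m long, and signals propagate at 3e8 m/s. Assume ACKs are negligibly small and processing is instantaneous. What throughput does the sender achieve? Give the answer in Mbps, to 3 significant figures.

62.8 Mbps

t_tx = L/R = 26352/120000000 = 0.0002196 s.
t_prop = 30000/300000000 = 0.0001 s; RTT = 0.0002 s.
Cycle = t_tx + RTT = 0.0004196 s.
Throughput = L / cycle = 26352 / 0.0004196 = 62.8 Mbps.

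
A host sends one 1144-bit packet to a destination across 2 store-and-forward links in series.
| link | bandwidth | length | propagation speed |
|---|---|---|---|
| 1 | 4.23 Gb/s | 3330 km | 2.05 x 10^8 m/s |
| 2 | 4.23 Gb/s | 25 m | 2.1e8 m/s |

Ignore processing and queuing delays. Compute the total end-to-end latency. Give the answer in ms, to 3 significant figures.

Transmission delay per hop = L/R = 1144/4.23e+09 = 0.000270449 ms; 2 hops → 0.000540898 ms.
Propagation delays (d/s per hop): 16.2439, 0.000119048 ms; sum = 16.244 ms.
End-to-end = 16.2 ms.

16.2 ms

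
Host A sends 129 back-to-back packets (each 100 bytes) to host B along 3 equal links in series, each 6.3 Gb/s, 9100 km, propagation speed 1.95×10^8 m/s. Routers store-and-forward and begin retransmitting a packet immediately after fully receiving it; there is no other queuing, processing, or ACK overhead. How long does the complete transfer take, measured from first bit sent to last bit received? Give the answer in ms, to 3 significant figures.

Per-hop transmission t_tx = L/R = 800/6300000000 = 0.000126984 ms.
Per-hop propagation t_prop = 9100000/195000000 = 46.6667 ms.
Pipeline fill: first packet needs 3·t_tx to clear all hops; remaining 128 packets each add one t_tx.
Total = (3+129-1)·t_tx + 3·t_prop = 131·0.000126984 + 3·46.6667 = 140 ms.

140 ms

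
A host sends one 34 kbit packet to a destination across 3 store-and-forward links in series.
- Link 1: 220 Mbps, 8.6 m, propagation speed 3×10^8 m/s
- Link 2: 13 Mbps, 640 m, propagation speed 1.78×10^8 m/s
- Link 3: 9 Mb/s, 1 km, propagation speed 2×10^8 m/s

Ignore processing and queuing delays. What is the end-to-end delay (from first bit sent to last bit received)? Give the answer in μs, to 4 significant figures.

L = 34000 bits.
Transmission delays (L/R per hop): 154.545, 2615.38, 3777.78 μs; sum = 6547.71 μs.
Propagation delays (d/s per hop): 0.0286667, 3.59551, 5 μs; sum = 8.62417 μs.
End-to-end = 6556 μs.

6556 μs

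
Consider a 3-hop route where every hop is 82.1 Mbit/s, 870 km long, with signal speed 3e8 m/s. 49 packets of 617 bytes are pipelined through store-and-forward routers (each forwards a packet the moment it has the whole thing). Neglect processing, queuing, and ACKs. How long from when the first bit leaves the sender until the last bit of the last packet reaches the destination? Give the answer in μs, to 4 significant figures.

Per-hop transmission t_tx = L/R = 4936/82100000 = 60.1218 μs.
Per-hop propagation t_prop = 870000/300000000 = 2900 μs.
Pipeline fill: first packet needs 3·t_tx to clear all hops; remaining 48 packets each add one t_tx.
Total = (3+49-1)·t_tx + 3·t_prop = 51·60.1218 + 3·2900 = 11770 μs.

11770 μs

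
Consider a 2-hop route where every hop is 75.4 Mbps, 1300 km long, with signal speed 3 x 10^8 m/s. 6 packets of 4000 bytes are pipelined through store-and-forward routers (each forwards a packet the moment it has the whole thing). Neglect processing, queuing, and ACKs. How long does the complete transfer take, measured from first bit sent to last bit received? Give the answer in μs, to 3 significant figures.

Per-hop transmission t_tx = L/R = 32000/75400000 = 424.403 μs.
Per-hop propagation t_prop = 1300000/300000000 = 4333.33 μs.
Pipeline fill: first packet needs 2·t_tx to clear all hops; remaining 5 packets each add one t_tx.
Total = (2+6-1)·t_tx + 2·t_prop = 7·424.403 + 2·4333.33 = 11600 μs.

11600 μs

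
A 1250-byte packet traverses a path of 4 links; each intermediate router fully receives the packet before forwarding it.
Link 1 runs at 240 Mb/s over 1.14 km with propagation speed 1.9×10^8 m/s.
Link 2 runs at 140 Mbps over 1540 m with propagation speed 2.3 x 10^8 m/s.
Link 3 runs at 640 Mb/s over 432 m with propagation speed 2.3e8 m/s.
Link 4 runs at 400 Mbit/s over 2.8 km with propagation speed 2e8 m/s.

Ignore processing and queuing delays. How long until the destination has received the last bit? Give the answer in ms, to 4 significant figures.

L = 1250 × 8 = 10000 bits.
Transmission delays (L/R per hop): 0.0416667, 0.0714286, 0.015625, 0.025 ms; sum = 0.15372 ms.
Propagation delays (d/s per hop): 0.006, 0.00669565, 0.00187826, 0.014 ms; sum = 0.0285739 ms.
End-to-end = 0.1823 ms.

0.1823 ms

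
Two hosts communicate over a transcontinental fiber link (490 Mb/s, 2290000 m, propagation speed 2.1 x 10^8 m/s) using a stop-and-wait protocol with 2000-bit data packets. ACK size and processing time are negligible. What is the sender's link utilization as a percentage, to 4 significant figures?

0.01871 %

t_tx = L/R = 2000/490000000 = 4.08163e-06 s.
t_prop = 2290000/210000000 = 0.0109048 s; RTT = 0.0218095 s.
Cycle = t_tx + RTT = 0.0218136 s.
Utilization = t_tx / cycle = 4.08163e-06/0.0218136 = 0.01871 %.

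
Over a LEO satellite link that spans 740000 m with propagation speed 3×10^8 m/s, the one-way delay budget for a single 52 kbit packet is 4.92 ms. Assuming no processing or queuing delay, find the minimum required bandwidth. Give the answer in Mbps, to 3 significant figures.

Propagation delay = 740000 / 300000000 = 2.46667 ms.
Transmission budget = 4.92 − 2.46667 = 2.45333 ms.
R ≥ L / t_tx = 52000 bits / 0.00245333 s = 21.2 Mbps.

21.2 Mbps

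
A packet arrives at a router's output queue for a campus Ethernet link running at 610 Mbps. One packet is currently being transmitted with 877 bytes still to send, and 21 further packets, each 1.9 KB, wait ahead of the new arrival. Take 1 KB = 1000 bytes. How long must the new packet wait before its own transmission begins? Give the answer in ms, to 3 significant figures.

0.535 ms

Each queued packet: L/R = 15200/610000000 = 0.024918 ms.
21 queued → 0.523279 ms.
Plus remaining 7016 bits of current packet: 0.0115016 ms.
Queuing delay = 0.535 ms.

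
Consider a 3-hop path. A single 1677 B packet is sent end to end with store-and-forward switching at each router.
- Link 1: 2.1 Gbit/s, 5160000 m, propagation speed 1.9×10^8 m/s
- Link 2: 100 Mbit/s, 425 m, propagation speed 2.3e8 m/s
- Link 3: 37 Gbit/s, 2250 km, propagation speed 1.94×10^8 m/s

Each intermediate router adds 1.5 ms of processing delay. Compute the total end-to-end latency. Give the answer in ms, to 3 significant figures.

41.9 ms

L = 1677 × 8 = 13416 bits.
Transmission delays (L/R per hop): 0.00638857, 0.13416, 0.000362595 ms; sum = 0.140911 ms.
Propagation delays (d/s per hop): 27.1579, 0.00184783, 11.5979 ms; sum = 38.7577 ms.
Processing at 2 router(s): 2 × 1.5 ms = 3 ms.
End-to-end = 41.9 ms.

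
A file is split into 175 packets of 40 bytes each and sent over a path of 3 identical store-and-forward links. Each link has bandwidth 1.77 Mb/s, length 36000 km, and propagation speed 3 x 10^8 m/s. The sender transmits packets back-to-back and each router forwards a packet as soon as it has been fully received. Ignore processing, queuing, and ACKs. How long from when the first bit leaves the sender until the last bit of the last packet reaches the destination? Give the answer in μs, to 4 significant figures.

392000 μs

Per-hop transmission t_tx = L/R = 320/1770000 = 180.791 μs.
Per-hop propagation t_prop = 36000000/300000000 = 120000 μs.
Pipeline fill: first packet needs 3·t_tx to clear all hops; remaining 174 packets each add one t_tx.
Total = (3+175-1)·t_tx + 3·t_prop = 177·180.791 + 3·120000 = 392000 μs.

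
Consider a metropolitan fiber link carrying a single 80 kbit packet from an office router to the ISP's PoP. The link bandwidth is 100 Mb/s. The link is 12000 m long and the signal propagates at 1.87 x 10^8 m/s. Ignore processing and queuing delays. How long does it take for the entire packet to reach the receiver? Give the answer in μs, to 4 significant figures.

L = 80000 bits.
Transmission delay = L/R = 80000 / 100000000 = 800 μs.
Propagation delay = d/s = 12000 m / 187000000 m/s = 64.1711 μs.
Total = 864.2 μs.

864.2 μs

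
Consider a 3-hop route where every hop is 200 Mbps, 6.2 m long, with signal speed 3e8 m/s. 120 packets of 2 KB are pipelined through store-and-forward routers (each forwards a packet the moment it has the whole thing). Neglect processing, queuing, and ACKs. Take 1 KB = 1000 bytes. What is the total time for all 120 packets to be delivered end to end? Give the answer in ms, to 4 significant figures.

Per-hop transmission t_tx = L/R = 16000/200000000 = 0.08 ms.
Per-hop propagation t_prop = 6.2/300000000 = 2.06667e-05 ms.
Pipeline fill: first packet needs 3·t_tx to clear all hops; remaining 119 packets each add one t_tx.
Total = (3+120-1)·t_tx + 3·t_prop = 122·0.08 + 3·2.06667e-05 = 9.760 ms.

9.760 ms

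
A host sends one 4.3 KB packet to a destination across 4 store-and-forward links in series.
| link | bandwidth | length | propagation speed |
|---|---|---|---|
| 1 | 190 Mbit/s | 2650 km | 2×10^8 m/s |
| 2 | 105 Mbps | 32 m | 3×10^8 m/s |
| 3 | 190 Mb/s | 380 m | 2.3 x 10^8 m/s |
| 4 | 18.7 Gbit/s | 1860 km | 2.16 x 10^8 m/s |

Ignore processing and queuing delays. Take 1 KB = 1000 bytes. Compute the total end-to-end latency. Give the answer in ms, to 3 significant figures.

22.6 ms

L = 34400 bits.
Transmission delays (L/R per hop): 0.181053, 0.327619, 0.181053, 0.00183957 ms; sum = 0.691564 ms.
Propagation delays (d/s per hop): 13.25, 0.000106667, 0.00165217, 8.61111 ms; sum = 21.8629 ms.
End-to-end = 22.6 ms.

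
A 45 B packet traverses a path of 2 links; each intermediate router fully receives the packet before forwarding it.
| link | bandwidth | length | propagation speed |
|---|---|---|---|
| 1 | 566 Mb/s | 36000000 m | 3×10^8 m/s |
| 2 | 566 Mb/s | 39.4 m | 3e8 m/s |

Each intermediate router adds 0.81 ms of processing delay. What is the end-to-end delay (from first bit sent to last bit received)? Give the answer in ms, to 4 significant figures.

L = 45 × 8 = 360 bits.
Transmission delay per hop = L/R = 360/566000000 = 0.000636042 ms; 2 hops → 0.00127208 ms.
Propagation delays (d/s per hop): 120, 0.000131333 ms; sum = 120 ms.
Processing at 1 router(s): 1 × 0.81 ms = 0.81 ms.
End-to-end = 120.8 ms.

120.8 ms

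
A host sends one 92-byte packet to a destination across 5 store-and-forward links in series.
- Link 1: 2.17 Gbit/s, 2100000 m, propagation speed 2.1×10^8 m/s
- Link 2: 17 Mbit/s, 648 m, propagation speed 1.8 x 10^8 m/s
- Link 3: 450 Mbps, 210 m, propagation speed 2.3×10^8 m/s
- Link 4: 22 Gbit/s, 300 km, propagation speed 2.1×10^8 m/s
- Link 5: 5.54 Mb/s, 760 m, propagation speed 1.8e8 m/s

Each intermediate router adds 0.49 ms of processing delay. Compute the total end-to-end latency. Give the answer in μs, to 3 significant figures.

13600 μs

L = 92 × 8 = 736 bits.
Transmission delays (L/R per hop): 0.339171, 43.2941, 1.63556, 0.0334545, 132.852 μs; sum = 178.154 μs.
Propagation delays (d/s per hop): 10000, 3.6, 0.913043, 1428.57, 4.22222 μs; sum = 11437.3 μs.
Processing at 4 router(s): 4 × 0.49 ms = 1960 μs.
End-to-end = 13600 μs.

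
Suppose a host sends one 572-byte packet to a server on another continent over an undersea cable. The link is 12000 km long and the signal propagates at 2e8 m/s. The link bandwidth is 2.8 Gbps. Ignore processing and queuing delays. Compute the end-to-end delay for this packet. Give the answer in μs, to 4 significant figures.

60000 μs

L = 572 × 8 = 4576 bits.
Transmission delay = L/R = 4576 / 2800000000 = 1.63429 μs.
Propagation delay = d/s = 12000000 m / 200000000 m/s = 60000 μs.
Total = 60000 μs.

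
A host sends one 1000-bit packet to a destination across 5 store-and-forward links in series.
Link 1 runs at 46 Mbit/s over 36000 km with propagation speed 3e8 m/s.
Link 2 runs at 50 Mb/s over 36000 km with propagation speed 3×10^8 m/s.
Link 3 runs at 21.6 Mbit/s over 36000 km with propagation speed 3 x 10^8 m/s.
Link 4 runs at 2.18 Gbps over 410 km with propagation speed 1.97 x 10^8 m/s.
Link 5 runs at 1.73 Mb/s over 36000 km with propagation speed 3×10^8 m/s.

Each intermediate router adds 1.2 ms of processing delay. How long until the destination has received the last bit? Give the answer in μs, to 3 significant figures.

488000 μs

Transmission delays (L/R per hop): 21.7391, 20, 46.2963, 0.458716, 578.035 μs; sum = 666.529 μs.
Propagation delays (d/s per hop): 120000, 120000, 120000, 2081.22, 120000 μs; sum = 482081 μs.
Processing at 4 router(s): 4 × 1.2 ms = 4800 μs.
End-to-end = 488000 μs.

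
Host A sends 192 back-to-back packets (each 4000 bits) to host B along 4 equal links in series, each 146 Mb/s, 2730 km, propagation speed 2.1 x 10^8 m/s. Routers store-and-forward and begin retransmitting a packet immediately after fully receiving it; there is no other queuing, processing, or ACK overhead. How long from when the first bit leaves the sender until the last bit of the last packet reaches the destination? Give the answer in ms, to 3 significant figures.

Per-hop transmission t_tx = L/R = 4000/146000000 = 0.0273973 ms.
Per-hop propagation t_prop = 2730000/210000000 = 13 ms.
Pipeline fill: first packet needs 4·t_tx to clear all hops; remaining 191 packets each add one t_tx.
Total = (4+192-1)·t_tx + 4·t_prop = 195·0.0273973 + 4·13 = 57.3 ms.

57.3 ms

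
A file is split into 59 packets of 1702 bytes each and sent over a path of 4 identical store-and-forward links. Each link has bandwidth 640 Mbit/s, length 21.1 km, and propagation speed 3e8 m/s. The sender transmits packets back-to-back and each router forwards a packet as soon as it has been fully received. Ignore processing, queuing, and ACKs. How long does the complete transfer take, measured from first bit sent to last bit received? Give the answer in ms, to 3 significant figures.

1.60 ms

Per-hop transmission t_tx = L/R = 13616/640000000 = 0.021275 ms.
Per-hop propagation t_prop = 21100/300000000 = 0.0703333 ms.
Pipeline fill: first packet needs 4·t_tx to clear all hops; remaining 58 packets each add one t_tx.
Total = (4+59-1)·t_tx + 4·t_prop = 62·0.021275 + 4·0.0703333 = 1.60 ms.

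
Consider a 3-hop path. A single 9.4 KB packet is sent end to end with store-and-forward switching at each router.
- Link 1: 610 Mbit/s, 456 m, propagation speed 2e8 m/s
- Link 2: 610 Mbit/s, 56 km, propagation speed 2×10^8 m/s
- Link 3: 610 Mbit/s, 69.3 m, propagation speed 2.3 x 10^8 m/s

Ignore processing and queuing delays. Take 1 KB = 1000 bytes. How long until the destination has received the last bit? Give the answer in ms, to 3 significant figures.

L = 75200 bits.
Transmission delay per hop = L/R = 75200/610000000 = 0.123279 ms; 3 hops → 0.369836 ms.
Propagation delays (d/s per hop): 0.00228, 0.28, 0.000301304 ms; sum = 0.282581 ms.
End-to-end = 0.652 ms.

0.652 ms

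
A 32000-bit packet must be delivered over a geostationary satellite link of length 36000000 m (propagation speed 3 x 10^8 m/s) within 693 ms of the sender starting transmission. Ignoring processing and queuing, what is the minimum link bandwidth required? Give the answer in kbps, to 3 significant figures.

Propagation delay = 36000000 / 300000000 = 120 ms.
Transmission budget = 693 − 120 = 573 ms.
R ≥ L / t_tx = 32000 bits / 0.573 s = 55.8 kbps.

55.8 kbps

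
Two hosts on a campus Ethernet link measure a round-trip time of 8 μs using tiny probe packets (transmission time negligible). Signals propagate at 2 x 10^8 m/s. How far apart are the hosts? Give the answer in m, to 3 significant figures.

800 m

One-way propagation = RTT/2 = 4 μs.
d = s × t = 200000000 × 4e-06 = 800 m.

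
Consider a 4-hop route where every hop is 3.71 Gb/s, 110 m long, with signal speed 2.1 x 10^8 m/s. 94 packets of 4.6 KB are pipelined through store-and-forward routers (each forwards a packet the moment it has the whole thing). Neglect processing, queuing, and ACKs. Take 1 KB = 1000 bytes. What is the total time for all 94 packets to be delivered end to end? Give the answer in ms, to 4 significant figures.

Per-hop transmission t_tx = L/R = 36800/3710000000 = 0.00991914 ms.
Per-hop propagation t_prop = 110/210000000 = 0.00052381 ms.
Pipeline fill: first packet needs 4·t_tx to clear all hops; remaining 93 packets each add one t_tx.
Total = (4+94-1)·t_tx + 4·t_prop = 97·0.00991914 + 4·0.00052381 = 0.9643 ms.

0.9643 ms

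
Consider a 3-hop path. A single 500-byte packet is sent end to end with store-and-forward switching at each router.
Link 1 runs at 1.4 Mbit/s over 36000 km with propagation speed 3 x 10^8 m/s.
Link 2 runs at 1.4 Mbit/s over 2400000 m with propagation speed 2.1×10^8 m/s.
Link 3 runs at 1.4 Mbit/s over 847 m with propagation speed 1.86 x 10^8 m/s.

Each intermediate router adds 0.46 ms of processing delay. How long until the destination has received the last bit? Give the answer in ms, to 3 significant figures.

141 ms

L = 500 × 8 = 4000 bits.
Transmission delay per hop = L/R = 4000/1400000 = 2.85714 ms; 3 hops → 8.57143 ms.
Propagation delays (d/s per hop): 120, 11.4286, 0.00455376 ms; sum = 131.433 ms.
Processing at 2 router(s): 2 × 0.46 ms = 0.92 ms.
End-to-end = 141 ms.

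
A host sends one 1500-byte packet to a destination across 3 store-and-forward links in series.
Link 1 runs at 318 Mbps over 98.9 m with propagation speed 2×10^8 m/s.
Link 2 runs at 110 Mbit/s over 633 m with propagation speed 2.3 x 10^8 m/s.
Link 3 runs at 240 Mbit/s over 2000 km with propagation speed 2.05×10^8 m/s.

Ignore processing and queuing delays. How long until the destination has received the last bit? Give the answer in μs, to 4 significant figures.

9956 μs

L = 1500 × 8 = 12000 bits.
Transmission delays (L/R per hop): 37.7358, 109.091, 50 μs; sum = 196.827 μs.
Propagation delays (d/s per hop): 0.4945, 2.75217, 9756.1 μs; sum = 9759.34 μs.
End-to-end = 9956 μs.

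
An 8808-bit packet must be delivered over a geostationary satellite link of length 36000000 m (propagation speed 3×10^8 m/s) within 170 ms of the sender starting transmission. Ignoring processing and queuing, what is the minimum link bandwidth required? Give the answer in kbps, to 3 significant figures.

Propagation delay = 36000000 / 300000000 = 120 ms.
Transmission budget = 170 − 120 = 50 ms.
R ≥ L / t_tx = 8808 bits / 0.05 s = 176 kbps.

176 kbps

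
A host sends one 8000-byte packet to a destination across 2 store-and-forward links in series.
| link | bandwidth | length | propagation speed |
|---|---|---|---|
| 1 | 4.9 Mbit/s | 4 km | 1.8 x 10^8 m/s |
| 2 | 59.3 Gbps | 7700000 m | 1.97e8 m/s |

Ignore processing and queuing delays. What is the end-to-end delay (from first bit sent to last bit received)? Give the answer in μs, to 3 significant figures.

L = 8000 × 8 = 64000 bits.
Transmission delays (L/R per hop): 13061.2, 1.07926 μs; sum = 13062.3 μs.
Propagation delays (d/s per hop): 22.2222, 39086.3 μs; sum = 39108.5 μs.
End-to-end = 52200 μs.

52200 μs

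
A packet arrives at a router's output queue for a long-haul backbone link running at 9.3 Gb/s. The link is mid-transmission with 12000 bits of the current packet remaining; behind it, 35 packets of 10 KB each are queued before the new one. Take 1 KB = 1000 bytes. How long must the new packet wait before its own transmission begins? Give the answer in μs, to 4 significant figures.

Each queued packet: L/R = 80000/9300000000 = 8.60215 μs.
35 queued → 301.075 μs.
Plus remaining 12000 bits of current packet: 1.29032 μs.
Queuing delay = 302.4 μs.

302.4 μs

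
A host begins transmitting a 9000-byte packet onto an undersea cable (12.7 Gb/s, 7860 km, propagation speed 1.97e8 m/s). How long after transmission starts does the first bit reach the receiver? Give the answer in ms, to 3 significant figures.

First bit experiences only propagation delay: d/s = 7860000/197000000 = 39.9 ms.

39.9 ms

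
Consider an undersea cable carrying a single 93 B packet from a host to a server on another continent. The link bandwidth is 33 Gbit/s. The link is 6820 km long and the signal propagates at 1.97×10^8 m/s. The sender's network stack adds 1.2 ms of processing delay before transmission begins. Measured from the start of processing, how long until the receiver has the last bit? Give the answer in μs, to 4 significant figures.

L = 93 × 8 = 744 bits.
Transmission delay = L/R = 744 / 33000000000 = 0.0225455 μs.
Propagation delay = d/s = 6820000 m / 197000000 m/s = 34619.3 μs.
Plus processing delay 1.2 ms = 1200 μs.
Total = 35820 μs.

35820 μs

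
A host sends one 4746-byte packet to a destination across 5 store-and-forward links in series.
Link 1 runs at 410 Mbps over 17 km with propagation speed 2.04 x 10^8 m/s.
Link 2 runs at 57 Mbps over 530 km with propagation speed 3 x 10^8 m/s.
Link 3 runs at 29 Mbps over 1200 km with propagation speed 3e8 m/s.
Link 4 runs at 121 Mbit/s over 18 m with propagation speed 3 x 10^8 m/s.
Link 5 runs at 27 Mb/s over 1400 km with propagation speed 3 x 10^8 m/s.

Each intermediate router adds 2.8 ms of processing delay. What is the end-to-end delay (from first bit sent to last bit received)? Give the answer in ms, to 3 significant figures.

25.5 ms

L = 4746 × 8 = 37968 bits.
Transmission delays (L/R per hop): 0.0926049, 0.666105, 1.30924, 0.313785, 1.40622 ms; sum = 3.78796 ms.
Propagation delays (d/s per hop): 0.0833333, 1.76667, 4, 6e-05, 4.66667 ms; sum = 10.5167 ms.
Processing at 4 router(s): 4 × 2.8 ms = 11.2 ms.
End-to-end = 25.5 ms.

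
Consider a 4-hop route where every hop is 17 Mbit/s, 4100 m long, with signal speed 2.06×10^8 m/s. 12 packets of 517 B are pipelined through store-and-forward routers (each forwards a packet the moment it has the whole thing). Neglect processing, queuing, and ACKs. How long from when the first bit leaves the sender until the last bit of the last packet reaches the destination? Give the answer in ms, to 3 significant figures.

Per-hop transmission t_tx = L/R = 4136/17000000 = 0.243294 ms.
Per-hop propagation t_prop = 4100/206000000 = 0.0199029 ms.
Pipeline fill: first packet needs 4·t_tx to clear all hops; remaining 11 packets each add one t_tx.
Total = (4+12-1)·t_tx + 4·t_prop = 15·0.243294 + 4·0.0199029 = 3.73 ms.

3.73 ms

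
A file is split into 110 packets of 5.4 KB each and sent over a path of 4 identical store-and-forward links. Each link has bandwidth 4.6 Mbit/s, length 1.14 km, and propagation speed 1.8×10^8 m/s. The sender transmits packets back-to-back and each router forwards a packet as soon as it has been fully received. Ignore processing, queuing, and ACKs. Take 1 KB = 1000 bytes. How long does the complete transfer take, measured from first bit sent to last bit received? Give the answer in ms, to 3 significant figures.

1060 ms

Per-hop transmission t_tx = L/R = 43200/4600000 = 9.3913 ms.
Per-hop propagation t_prop = 1140/180000000 = 0.00633333 ms.
Pipeline fill: first packet needs 4·t_tx to clear all hops; remaining 109 packets each add one t_tx.
Total = (4+110-1)·t_tx + 4·t_prop = 113·9.3913 + 4·0.00633333 = 1060 ms.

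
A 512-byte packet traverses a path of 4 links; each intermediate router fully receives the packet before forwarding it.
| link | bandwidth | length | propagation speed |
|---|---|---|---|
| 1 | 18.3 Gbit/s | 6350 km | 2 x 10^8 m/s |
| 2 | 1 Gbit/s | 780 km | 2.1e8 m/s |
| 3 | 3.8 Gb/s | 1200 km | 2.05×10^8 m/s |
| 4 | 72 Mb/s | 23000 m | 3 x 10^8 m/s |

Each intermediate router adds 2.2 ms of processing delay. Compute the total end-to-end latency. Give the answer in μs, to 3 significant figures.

48100 μs

L = 512 × 8 = 4096 bits.
Transmission delays (L/R per hop): 0.223825, 4.096, 1.07789, 56.8889 μs; sum = 62.2866 μs.
Propagation delays (d/s per hop): 31750, 3714.29, 5853.66, 76.6667 μs; sum = 41394.6 μs.
Processing at 3 router(s): 3 × 2.2 ms = 6600 μs.
End-to-end = 48100 μs.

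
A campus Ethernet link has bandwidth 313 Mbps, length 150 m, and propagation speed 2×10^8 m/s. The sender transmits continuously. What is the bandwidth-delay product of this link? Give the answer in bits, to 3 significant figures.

Propagation delay = 150 / 200000000 = 7.5e-07 s.
BDP = R × t_prop = 313000000 × 7.5e-07 = 234.75 bits.

235 bits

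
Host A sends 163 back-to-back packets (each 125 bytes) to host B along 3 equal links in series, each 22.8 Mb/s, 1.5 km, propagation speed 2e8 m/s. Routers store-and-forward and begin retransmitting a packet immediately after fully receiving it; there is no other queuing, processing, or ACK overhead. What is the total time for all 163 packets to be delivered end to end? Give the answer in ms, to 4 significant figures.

Per-hop transmission t_tx = L/R = 1000/22800000 = 0.0438596 ms.
Per-hop propagation t_prop = 1500/200000000 = 0.0075 ms.
Pipeline fill: first packet needs 3·t_tx to clear all hops; remaining 162 packets each add one t_tx.
Total = (3+163-1)·t_tx + 3·t_prop = 165·0.0438596 + 3·0.0075 = 7.259 ms.

7.259 ms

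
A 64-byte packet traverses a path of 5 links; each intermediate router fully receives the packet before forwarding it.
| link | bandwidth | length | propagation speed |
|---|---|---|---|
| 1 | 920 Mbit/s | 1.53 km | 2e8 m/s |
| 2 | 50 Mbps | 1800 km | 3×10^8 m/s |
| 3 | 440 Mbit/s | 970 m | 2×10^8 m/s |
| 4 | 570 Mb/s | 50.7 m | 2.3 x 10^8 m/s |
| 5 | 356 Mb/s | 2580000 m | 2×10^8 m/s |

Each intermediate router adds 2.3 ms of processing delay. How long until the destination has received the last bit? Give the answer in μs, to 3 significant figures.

L = 64 × 8 = 512 bits.
Transmission delays (L/R per hop): 0.556522, 10.24, 1.16364, 0.898246, 1.4382 μs; sum = 14.2966 μs.
Propagation delays (d/s per hop): 7.65, 6000, 4.85, 0.220435, 12900 μs; sum = 18912.7 μs.
Processing at 4 router(s): 4 × 2.3 ms = 9200 μs.
End-to-end = 28100 μs.

28100 μs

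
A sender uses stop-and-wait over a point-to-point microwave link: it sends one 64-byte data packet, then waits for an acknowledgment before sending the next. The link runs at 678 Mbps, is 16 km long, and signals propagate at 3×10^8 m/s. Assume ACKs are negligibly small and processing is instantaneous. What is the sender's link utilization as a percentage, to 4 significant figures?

t_tx = L/R = 512/678000000 = 7.55162e-07 s.
t_prop = 16000/300000000 = 5.33333e-05 s; RTT = 0.000106667 s.
Cycle = t_tx + RTT = 0.000107422 s.
Utilization = t_tx / cycle = 7.55162e-07/0.000107422 = 0.7030 %.

0.7030 %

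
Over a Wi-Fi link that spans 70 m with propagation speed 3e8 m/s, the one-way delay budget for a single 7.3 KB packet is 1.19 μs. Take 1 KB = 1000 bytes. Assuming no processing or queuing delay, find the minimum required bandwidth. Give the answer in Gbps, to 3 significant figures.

61.0 Gbps

L = 58400 bits.
Propagation delay = 70 / 300000000 = 0.233333 μs.
Transmission budget = 1.19 − 0.233333 = 0.956667 μs.
R ≥ L / t_tx = 58400 bits / 9.56667e-07 s = 61.0 Gbps.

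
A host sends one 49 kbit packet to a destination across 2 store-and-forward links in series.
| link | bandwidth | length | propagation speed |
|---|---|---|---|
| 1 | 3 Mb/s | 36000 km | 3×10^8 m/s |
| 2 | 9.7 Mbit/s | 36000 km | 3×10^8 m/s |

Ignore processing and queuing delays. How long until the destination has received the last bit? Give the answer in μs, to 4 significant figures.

261400 μs

L = 49000 bits.
Transmission delays (L/R per hop): 16333.3, 5051.55 μs; sum = 21384.9 μs.
Propagation delays (d/s per hop): 120000, 120000 μs; sum = 240000 μs.
End-to-end = 261400 μs.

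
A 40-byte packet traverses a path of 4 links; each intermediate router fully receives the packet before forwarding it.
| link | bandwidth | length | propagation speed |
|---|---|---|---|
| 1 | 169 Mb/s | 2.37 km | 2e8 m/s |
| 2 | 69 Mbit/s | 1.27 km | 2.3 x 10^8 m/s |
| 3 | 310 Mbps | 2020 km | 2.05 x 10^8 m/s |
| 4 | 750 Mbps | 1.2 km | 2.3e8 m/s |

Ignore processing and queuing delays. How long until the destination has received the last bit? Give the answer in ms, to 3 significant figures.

9.88 ms

L = 40 × 8 = 320 bits.
Transmission delays (L/R per hop): 0.00189349, 0.00463768, 0.00103226, 0.000426667 ms; sum = 0.0079901 ms.
Propagation delays (d/s per hop): 0.01185, 0.00552174, 9.85366, 0.00521739 ms; sum = 9.87625 ms.
End-to-end = 9.88 ms.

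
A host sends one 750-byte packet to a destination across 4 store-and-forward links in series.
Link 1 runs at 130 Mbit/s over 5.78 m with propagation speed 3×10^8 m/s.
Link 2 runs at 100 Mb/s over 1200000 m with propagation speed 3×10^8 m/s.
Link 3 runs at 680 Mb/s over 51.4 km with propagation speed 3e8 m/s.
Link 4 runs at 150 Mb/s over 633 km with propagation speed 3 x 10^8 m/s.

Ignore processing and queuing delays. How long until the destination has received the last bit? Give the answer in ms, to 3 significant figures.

L = 750 × 8 = 6000 bits.
Transmission delays (L/R per hop): 0.0461538, 0.06, 0.00882353, 0.04 ms; sum = 0.154977 ms.
Propagation delays (d/s per hop): 1.92667e-05, 4, 0.171333, 2.11 ms; sum = 6.28135 ms.
End-to-end = 6.44 ms.

6.44 ms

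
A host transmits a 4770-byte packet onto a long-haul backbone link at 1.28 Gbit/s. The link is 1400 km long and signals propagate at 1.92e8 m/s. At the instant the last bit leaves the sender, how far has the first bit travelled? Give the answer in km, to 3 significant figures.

t_tx = L/R = 38160/1280000000 = 2.98125e-05 s.
Distance = s × t_tx = 192000000 × 2.98125e-05 = 5.72 km.

5.72 km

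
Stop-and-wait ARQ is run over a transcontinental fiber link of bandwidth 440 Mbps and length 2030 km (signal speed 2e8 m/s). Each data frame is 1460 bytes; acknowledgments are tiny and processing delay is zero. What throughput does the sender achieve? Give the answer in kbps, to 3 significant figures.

575 kbps

t_tx = L/R = 11680/440000000 = 2.65455e-05 s.
t_prop = 2030000/200000000 = 0.01015 s; RTT = 0.0203 s.
Cycle = t_tx + RTT = 0.0203265 s.
Throughput = L / cycle = 11680 / 0.0203265 = 575 kbps.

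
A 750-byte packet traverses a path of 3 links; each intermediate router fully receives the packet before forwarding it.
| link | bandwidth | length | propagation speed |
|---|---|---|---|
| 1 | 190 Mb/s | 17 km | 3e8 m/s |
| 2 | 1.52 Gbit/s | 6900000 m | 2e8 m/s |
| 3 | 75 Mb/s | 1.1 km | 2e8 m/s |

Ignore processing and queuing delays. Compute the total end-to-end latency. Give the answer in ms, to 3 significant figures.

L = 750 × 8 = 6000 bits.
Transmission delays (L/R per hop): 0.0315789, 0.00394737, 0.08 ms; sum = 0.115526 ms.
Propagation delays (d/s per hop): 0.0566667, 34.5, 0.0055 ms; sum = 34.5622 ms.
End-to-end = 34.7 ms.

34.7 ms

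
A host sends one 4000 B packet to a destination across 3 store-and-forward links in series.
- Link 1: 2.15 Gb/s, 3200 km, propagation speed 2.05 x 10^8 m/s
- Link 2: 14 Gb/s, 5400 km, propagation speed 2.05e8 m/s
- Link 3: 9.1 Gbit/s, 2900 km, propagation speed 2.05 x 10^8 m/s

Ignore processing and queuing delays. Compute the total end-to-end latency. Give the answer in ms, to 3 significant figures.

56.1 ms

L = 4000 × 8 = 32000 bits.
Transmission delays (L/R per hop): 0.0148837, 0.00228571, 0.00351648 ms; sum = 0.0206859 ms.
Propagation delays (d/s per hop): 15.6098, 26.3415, 14.1463 ms; sum = 56.0976 ms.
End-to-end = 56.1 ms.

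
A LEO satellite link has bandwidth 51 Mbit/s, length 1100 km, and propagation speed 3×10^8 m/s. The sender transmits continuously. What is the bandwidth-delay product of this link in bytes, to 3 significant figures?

23400 bytes

Propagation delay = 1100000 / 300000000 = 0.00366667 s.
BDP = R × t_prop = 51000000 × 0.00366667 = 187000 bits.
In bytes: 187000/8 = 23400 bytes.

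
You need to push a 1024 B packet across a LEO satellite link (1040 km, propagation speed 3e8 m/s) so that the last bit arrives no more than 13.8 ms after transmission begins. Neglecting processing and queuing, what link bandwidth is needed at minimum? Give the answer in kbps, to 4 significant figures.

L = 8192 bits.
Propagation delay = 1040000 / 300000000 = 3.46667 ms.
Transmission budget = 13.8 − 3.46667 = 10.3333 ms.
R ≥ L / t_tx = 8192 bits / 0.0103333 s = 792.8 kbps.

792.8 kbps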